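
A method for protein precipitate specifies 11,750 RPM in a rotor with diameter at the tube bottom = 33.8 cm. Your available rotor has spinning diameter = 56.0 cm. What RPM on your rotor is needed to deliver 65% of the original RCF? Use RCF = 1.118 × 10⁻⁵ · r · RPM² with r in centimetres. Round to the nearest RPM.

Original rotor: r = 33.8 / 2 = 16.9 cm
RCF_original = 1.118 × 10⁻⁵ × 16.9 × (11750)² = 1.118 × 10⁻⁵ × 16.9 × 138,062,500 ≈ 26,085.8 × g
Target RCF = 0.65 × 26,085.8 ≈ 16,955.8 × g
Your rotor: r = 56.0 / 2 = 28 cm
16,955.8 = 1.118 × 10⁻⁵ × 28 × N²
N² = 16,955.8 / (31.304 × 10⁻⁵) = 54,164,963
N ≈ √54,164,963 ≈ 7,359.7

7360 RPM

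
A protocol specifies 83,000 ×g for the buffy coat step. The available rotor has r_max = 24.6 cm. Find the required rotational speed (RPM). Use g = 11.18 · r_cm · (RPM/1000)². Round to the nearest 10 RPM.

≈ 17370 RPM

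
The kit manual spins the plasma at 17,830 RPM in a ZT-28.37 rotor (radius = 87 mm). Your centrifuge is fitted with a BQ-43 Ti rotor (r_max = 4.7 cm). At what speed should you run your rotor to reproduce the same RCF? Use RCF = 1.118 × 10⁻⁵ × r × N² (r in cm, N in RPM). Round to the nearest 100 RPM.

Original rotor: r = 87 mm = 8.7 cm
RCF_original = 1.118 × 10⁻⁵ × 8.7 × (17830)² = 1.118 × 10⁻⁵ × 8.7 × 317,908,900 ≈ 30,921.7 × g
30,921.7 = 1.118 × 10⁻⁵ × 4.7 × N²
N² = 30,921.7 / (5.2546 × 10⁻⁵) = 588,469,151
N ≈ √588,469,151 ≈ 24,258.4

≈ 24300 RPM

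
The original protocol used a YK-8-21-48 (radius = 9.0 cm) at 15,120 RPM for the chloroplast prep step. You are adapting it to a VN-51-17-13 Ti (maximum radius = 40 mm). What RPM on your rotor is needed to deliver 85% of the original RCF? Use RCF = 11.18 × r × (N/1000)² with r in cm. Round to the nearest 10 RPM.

≈ 20910 RPM

RCF_original = 11.18 × 9 × (15.12)² = 11.18 × 9 × 228.6144 ≈ 23,003.2 × g
Target RCF = 0.85 × 23,003.2 ≈ 19,552.7 × g
Your rotor: r = 40 mm = 4.0 cm
19,552.7 = 11.18 × 4 × (N/1000)²
(N/1000)² = 19,552.7 / 44.72 = 437.225
N = 1000 × √437.225 ≈ 20,909.9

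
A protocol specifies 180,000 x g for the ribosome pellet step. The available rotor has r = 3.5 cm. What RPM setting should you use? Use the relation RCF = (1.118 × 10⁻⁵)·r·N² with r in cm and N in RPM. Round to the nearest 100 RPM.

67800 RPM

RCF = 1.118 × 10⁻⁵ × r × N²
180,000 = 1.118 × 10⁻⁵ × 3.5 × N²
N² = 180,000 / (3.913 × 10⁻⁵) = 4,600,051,112
N ≈ √4,600,051,112 ≈ 67,823.7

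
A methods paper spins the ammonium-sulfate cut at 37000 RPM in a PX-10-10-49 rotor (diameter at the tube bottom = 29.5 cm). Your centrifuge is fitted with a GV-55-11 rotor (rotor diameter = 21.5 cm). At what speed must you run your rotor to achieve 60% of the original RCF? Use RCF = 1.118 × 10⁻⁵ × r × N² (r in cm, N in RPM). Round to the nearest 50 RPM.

Original rotor: r = 29.5 / 2 = 14.75 cm
RCF_original = 1.118 × 10⁻⁵ × 14.75 × (37000)² = 1.118 × 10⁻⁵ × 14.75 × 1,369,000,000 ≈ 225,754.9 × g
Target RCF = 0.6 × 225,754.9 ≈ 135,452.9 × g
Your rotor: r = 21.5 / 2 = 10.75 cm
135,452.9 = 1.118 × 10⁻⁵ × 10.75 × N²
N² = 135,452.9 / (12.0185 × 10⁻⁵) = 1,127,036,652
N ≈ √1,127,036,652 ≈ 33,571.4

33550 RPM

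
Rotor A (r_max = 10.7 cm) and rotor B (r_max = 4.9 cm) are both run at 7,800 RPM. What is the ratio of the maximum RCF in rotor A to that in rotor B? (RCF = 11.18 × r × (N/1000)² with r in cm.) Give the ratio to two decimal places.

2.18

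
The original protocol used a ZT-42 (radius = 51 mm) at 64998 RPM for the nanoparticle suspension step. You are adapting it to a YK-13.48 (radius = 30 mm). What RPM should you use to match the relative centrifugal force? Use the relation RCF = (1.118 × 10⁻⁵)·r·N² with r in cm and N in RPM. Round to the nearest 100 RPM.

Original rotor: r = 51 mm = 5.1 cm
RCF_original = 1.118 × 10⁻⁵ × 5.1 × (64998)² = 1.118 × 10⁻⁵ × 5.1 × 4,224,740,004 ≈ 240,886.2 × g
Your rotor: r = 30 mm = 3.0 cm
240,886.2 = 1.118 × 10⁻⁵ × 3 × N²
N² = 240,886.2 / (3.354 × 10⁻⁵) = 7,182,057,245
N ≈ √7,182,057,245 ≈ 84,747.0

≈ 84700 RPM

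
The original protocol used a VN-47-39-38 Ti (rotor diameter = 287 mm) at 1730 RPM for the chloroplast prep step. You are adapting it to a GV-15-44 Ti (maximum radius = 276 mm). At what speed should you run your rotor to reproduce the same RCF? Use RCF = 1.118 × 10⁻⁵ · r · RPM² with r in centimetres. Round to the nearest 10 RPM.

≈ 1250 RPM

Original rotor: r = 287 mm / 2 = 143.5 mm = 14.35 cm
RCF_original = 1.118 × 10⁻⁵ × 14.35 × (1730)² = 1.118 × 10⁻⁵ × 14.35 × 2,992,900 ≈ 480.2 × g
Your rotor: r = 276 mm = 27.6 cm
480.2 = 1.118 × 10⁻⁵ × 27.6 × N²
N² = 480.2 / (30.8568 × 10⁻⁵) = 1,556,221
N ≈ √1,556,221 ≈ 1,247.5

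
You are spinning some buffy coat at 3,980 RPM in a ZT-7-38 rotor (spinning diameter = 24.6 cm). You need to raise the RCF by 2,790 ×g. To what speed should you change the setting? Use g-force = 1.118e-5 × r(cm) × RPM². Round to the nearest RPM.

6011 RPM

r = 24.6 / 2 = 12.3 cm
Current RCF = 1.118 × 10⁻⁵ × 12.3 × (3980)² = 1.118 × 10⁻⁵ × 12.3 × 15,840,400 ≈ 2,178.3 × g
Target RCF = 2,178.3 + 2,790 = 4,968.3 × g
N² = 4,968.3 / (13.7514 × 10⁻⁵) = 36,129,412
N ≈ √36,129,412 ≈ 6,010.8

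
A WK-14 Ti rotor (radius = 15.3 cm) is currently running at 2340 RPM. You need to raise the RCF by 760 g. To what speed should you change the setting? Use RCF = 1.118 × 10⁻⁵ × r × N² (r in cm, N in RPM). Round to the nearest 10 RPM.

3150 RPM

Current RCF = 1.118 × 10⁻⁵ × 15.3 × (2340)² = 1.118 × 10⁻⁵ × 15.3 × 5,475,600 ≈ 936.6 × g
Target RCF = 936.6 + 760 = 1,696.6 × g
N² = 1,696.6 / (17.1054 × 10⁻⁵) = 9,918,505
N ≈ √9,918,505 ≈ 3,149.4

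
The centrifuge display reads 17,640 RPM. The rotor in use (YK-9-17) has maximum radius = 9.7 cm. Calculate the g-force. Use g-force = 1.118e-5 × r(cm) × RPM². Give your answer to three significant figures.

≈ 33700 × g

RCF = 1.118 × 10⁻⁵ × r × N²
RCF = 1.118 × 10⁻⁵ × 9.7 × (17640)² = 1.118 × 10⁻⁵ × 9.7 × 311,169,600 ≈ 33,745.1 × g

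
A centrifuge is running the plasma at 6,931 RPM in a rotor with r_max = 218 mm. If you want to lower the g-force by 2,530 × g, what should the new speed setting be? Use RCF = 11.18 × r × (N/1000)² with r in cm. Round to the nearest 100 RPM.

r = 218 mm = 21.8 cm
Current RCF = 11.18 × 21.8 × (6.931)² = 11.18 × 21.8 × 48.038761 ≈ 11,708.2 × g
Target RCF = 11,708.2 − 2,530 = 9,178.2 × g
(N/1000)² = 9,178.2 / 243.724 = 37.65817
N = 1000 × √37.65817 ≈ 6,136.6

N₂ ≈ 6100 RPM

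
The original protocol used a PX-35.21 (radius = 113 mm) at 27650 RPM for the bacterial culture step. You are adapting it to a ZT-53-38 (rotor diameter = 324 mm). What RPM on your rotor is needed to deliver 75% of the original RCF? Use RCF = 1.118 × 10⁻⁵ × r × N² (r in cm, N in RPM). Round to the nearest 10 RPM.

Original rotor: r = 113 mm = 11.3 cm
RCF_original = 1.118 × 10⁻⁵ × 11.3 × (27650)² = 1.118 × 10⁻⁵ × 11.3 × 764,522,500 ≈ 96,585.2 × g
Target RCF = 0.75 × 96,585.2 ≈ 72,438.9 × g
Your rotor: r = 324 mm / 2 = 162 mm = 16.2 cm
72,438.9 = 1.118 × 10⁻⁵ × 16.2 × N²
N² = 72,438.9 / (18.1116 × 10⁻⁵) = 399,958,590
N ≈ √399,958,590 ≈ 19,999.0

≈ 20000 RPM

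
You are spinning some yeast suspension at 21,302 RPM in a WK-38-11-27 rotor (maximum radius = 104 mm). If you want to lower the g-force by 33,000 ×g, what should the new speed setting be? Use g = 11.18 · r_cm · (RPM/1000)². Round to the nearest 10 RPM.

r = 104 mm = 10.4 cm
Current RCF = 11.18 × 10.4 × (21.302)² = 11.18 × 10.4 × 453.775204 ≈ 52,761.4 × g
Target RCF = 52,761.4 − 33,000 = 19,761.4 × g
(N/1000)² = 19,761.4 / 116.272 = 169.9584
N = 1000 × √169.9584 ≈ 13,036.8

13040 RPM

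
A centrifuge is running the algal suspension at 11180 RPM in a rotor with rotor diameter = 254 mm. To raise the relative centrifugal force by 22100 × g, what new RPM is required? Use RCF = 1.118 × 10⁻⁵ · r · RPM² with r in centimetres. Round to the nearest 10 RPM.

≈ 16750 RPM

r = 254 mm / 2 = 127 mm = 12.7 cm
Current RCF = 1.118 × 10⁻⁵ × 12.7 × (11180)² = 1.118 × 10⁻⁵ × 12.7 × 124,992,400 ≈ 17,747.2 × g
Target RCF = 17,747.2 + 22,100 = 39,847.2 × g
N² = 39,847.2 / (14.1986 × 10⁻⁵) = 280,641,753
N ≈ √280,641,753 ≈ 16,752.4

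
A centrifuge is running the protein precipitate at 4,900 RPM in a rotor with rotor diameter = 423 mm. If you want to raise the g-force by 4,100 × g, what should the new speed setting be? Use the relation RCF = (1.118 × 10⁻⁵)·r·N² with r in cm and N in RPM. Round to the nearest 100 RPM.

6400 RPM

r = 423 mm / 2 = 211.5 mm = 21.15 cm
Current RCF = 1.118 × 10⁻⁵ × 21.15 × (4900)² = 1.118 × 10⁻⁵ × 21.15 × 24,010,000 ≈ 5,677.3 × g
Target RCF = 5,677.3 + 4,100 = 9,777.3 × g
N² = 9,777.3 / (23.6457 × 10⁻⁵) = 41,349,167
N ≈ √41,349,167 ≈ 6,430.3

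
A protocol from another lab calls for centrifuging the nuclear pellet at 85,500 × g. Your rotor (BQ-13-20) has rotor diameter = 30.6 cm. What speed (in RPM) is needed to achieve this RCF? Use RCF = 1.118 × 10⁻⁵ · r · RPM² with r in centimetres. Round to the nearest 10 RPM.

22360 RPM

r = 30.6 / 2 = 15.3 cm
85,500 = 1.118 × 10⁻⁵ × 15.3 × N²
N² = 85,500 / (17.1054 × 10⁻⁵) = 499,842,155
N ≈ √499,842,155 ≈ 22,357.1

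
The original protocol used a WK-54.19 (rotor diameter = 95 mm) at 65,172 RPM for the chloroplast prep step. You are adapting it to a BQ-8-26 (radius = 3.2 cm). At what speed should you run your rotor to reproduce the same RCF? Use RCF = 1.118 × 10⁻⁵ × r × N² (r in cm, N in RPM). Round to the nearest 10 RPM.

Original rotor: r = 95 mm / 2 = 47.5 mm = 4.75 cm
RCF_original = 1.118 × 10⁻⁵ × 4.75 × (65172)² = 1.118 × 10⁻⁵ × 4.75 × 4,247,389,584 ≈ 225,557.6 × g
225,557.6 = 1.118 × 10⁻⁵ × 3.2 × N²
N² = 225,557.6 / (3.5776 × 10⁻⁵) = 6,304,718,247
N ≈ √6,304,718,247 ≈ 79,402.3

79400 RPM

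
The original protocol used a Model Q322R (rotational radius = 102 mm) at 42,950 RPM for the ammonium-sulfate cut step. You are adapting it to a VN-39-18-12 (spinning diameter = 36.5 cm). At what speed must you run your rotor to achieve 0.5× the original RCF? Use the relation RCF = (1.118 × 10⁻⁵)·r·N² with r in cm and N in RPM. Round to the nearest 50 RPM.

22700 RPM

Original rotor: r = 102 mm = 10.2 cm
RCF_original = 1.118 × 10⁻⁵ × 10.2 × (42950)² = 1.118 × 10⁻⁵ × 10.2 × 1,844,702,500 ≈ 210,362.5 × g
Target RCF = 0.5 × 210,362.5 ≈ 105,181.2 × g
Your rotor: r = 36.5 / 2 = 18.25 cm
105,181.2 = 1.118 × 10⁻⁵ × 18.25 × N²
N² = 105,181.2 / (20.4035 × 10⁻⁵) = 515,505,673
N ≈ √515,505,673 ≈ 22,704.8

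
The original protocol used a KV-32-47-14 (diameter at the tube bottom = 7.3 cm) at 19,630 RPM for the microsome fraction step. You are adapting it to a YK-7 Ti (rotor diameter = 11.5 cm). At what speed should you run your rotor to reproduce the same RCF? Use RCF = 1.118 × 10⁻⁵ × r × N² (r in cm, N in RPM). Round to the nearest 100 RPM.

15600 RPM

Original rotor: r = 7.3 / 2 = 3.65 cm
RCF_original = 1.118 × 10⁻⁵ × 3.65 × (19630)² = 1.118 × 10⁻⁵ × 3.65 × 385,336,900 ≈ 15,724.4 × g
Your rotor: r = 11.5 / 2 = 5.75 cm
15,724.4 = 1.118 × 10⁻⁵ × 5.75 × N²
N² = 15,724.4 / (6.4285 × 10⁻⁵) = 244,604,496
N ≈ √244,604,496 ≈ 15,639.8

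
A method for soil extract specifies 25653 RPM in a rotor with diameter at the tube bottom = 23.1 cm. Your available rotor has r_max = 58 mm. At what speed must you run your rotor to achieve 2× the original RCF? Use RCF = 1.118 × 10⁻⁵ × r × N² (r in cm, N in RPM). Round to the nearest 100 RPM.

51200 RPM

Original rotor: r = 23.1 / 2 = 11.55 cm
RCF = 1.118 × 10⁻⁵ × r × N²
RCF_original = 1.118 × 10⁻⁵ × 11.55 × (25653)² = 1.118 × 10⁻⁵ × 11.55 × 658,076,409 ≈ 84,976.7 × g
Target RCF = 2 × 84,976.7 ≈ 169,953.4 × g
Your rotor: r = 58 mm = 5.8 cm
169,953.4 = 1.118 × 10⁻⁵ × 5.8 × N²
N² = 169,953.4 / (6.4844 × 10⁻⁵) = 2,620,957,991
N ≈ √2,620,957,991 ≈ 51,195.3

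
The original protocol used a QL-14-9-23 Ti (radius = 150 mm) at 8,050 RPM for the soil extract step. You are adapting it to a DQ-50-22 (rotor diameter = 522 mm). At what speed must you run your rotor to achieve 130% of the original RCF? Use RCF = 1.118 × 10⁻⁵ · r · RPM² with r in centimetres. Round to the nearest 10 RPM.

≈ 6960 RPM

Original rotor: r = 150 mm = 15.0 cm
RCF = 1.118 × 10⁻⁵ × r × N²
RCF_original = 1.118 × 10⁻⁵ × 15 × (8050)² = 1.118 × 10⁻⁵ × 15 × 64,802,500 ≈ 10,867.4 × g
Target RCF = 1.3 × 10,867.4 ≈ 14,127.6 × g
Your rotor: r = 522 mm / 2 = 261 mm = 26.1 cm
14,127.6 = 1.118 × 10⁻⁵ × 26.1 × N²
N² = 14,127.6 / (29.1798 × 10⁻⁵) = 48,415,685
N ≈ √48,415,685 ≈ 6,958.1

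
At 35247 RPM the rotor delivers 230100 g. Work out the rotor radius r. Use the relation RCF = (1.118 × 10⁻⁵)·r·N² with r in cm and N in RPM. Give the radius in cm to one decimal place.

r ≈ 16.6 cm

230100 = 1.118 × 10⁻⁵ × r × (35247)²
r = 230100 / (1.118 × 10⁻⁵ × 1,242,351,009) = 230100 / 13889.48 ≈ 16.566 cm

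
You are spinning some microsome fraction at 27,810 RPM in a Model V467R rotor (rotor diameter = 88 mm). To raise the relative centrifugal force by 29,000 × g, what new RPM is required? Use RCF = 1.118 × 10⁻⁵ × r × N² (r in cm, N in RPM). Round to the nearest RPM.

N₂ ≈ 36918 RPM

r = 88 mm / 2 = 44 mm = 4.4 cm
Current RCF = 1.118 × 10⁻⁵ × 4.4 × (27810)² = 1.118 × 10⁻⁵ × 4.4 × 773,396,100 ≈ 38,044.9 × g
Target RCF = 38,044.9 + 29,000 = 67,044.9 × g
N² = 67,044.9 / (4.9192 × 10⁻⁵) = 1,362,922,833
N ≈ √1,362,922,833 ≈ 36,917.8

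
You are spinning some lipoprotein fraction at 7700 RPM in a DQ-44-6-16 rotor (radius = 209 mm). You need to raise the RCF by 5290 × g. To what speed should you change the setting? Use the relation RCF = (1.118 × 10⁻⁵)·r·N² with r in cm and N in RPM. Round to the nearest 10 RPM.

r = 209 mm = 20.9 cm
Current RCF = 1.118 × 10⁻⁵ × 20.9 × (7700)² = 1.118 × 10⁻⁵ × 20.9 × 59,290,000 ≈ 13,853.8 × g
Target RCF = 13,853.8 + 5,290 = 19,143.8 × g
N² = 19,143.8 / (23.3662 × 10⁻⁵) = 81,929,454
N ≈ √81,929,454 ≈ 9,051.5

≈ 9050 RPM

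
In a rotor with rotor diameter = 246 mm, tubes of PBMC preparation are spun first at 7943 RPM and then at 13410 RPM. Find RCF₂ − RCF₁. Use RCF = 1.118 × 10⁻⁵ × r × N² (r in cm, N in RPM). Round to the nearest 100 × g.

r = 246 mm / 2 = 123 mm = 12.3 cm
RCF₁ = 1.118 × 10⁻⁵ × 12.3 × (7943)² = 1.118 × 10⁻⁵ × 12.3 × 63,091,249 ≈ 8,675.9 × g
RCF₂ = 1.118 × 10⁻⁵ × 12.3 × (13410)² = 1.118 × 10⁻⁵ × 12.3 × 179,828,100 ≈ 24,728.9 × g
Increase = 24,728.9 − 8,675.9 = 16,053

16100 × g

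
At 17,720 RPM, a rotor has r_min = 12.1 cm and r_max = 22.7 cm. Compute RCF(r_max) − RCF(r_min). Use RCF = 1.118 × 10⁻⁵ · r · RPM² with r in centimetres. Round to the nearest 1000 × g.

≈ 37000 x g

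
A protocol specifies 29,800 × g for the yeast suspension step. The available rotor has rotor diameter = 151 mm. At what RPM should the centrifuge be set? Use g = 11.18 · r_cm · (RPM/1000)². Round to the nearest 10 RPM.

N ≈ 18790 RPM

r = 151 mm / 2 = 75.5 mm = 7.55 cm
RCF = 11.18 × r × (N/1000)²
29,800 = 11.18 × 7.55 × (N/1000)²
(N/1000)² = 29,800 / 84.409 = 353.0429
N = 1000 × √353.0429 ≈ 18,789.4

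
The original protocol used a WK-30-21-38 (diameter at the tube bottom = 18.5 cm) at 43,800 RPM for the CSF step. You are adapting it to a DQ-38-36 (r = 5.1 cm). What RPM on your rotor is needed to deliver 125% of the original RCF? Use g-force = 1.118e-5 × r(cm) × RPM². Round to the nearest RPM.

Original rotor: r = 18.5 / 2 = 9.25 cm
RCF_original = 1.118 × 10⁻⁵ × 9.25 × (43800)² = 1.118 × 10⁻⁵ × 9.25 × 1,918,440,000 ≈ 198,395.5 × g
Target RCF = 1.25 × 198,395.5 ≈ 247,994.4 × g
247,994.4 = 1.118 × 10⁻⁵ × 5.1 × N²
N² = 247,994.4 / (5.7018 × 10⁻⁵) = 4,349,405,451
N ≈ √4,349,405,451 ≈ 65,950.0

≈ 65950 RPM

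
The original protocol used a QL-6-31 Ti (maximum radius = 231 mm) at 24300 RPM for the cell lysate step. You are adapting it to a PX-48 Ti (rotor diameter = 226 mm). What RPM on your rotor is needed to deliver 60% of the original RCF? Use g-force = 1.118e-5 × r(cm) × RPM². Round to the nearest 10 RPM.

≈ 26910 RPM

Original rotor: r = 231 mm = 23.1 cm
RCF_original = 1.118 × 10⁻⁵ × 23.1 × (24300)² = 1.118 × 10⁻⁵ × 23.1 × 590,490,000 ≈ 152,498.8 × g
Target RCF = 0.6 × 152,498.8 ≈ 91,499.3 × g
Your rotor: r = 226 mm / 2 = 113 mm = 11.3 cm
91,499.3 = 1.118 × 10⁻⁵ × 11.3 × N²
N² = 91,499.3 / (12.6334 × 10⁻⁵) = 724,265,043
N ≈ √724,265,043 ≈ 26,912.2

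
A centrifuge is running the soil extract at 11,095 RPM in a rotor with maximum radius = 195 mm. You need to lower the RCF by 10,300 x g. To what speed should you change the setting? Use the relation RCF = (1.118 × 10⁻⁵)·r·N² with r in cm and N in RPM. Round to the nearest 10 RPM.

N₂ ≈ 8710 RPM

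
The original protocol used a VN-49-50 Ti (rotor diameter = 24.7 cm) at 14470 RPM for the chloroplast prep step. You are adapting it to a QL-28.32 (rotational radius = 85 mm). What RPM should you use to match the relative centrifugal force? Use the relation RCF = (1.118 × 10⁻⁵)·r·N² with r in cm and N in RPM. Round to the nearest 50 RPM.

≈ 17450 RPM

Original rotor: r = 24.7 / 2 = 12.35 cm
RCF_original = 1.118 × 10⁻⁵ × 12.35 × (14470)² = 1.118 × 10⁻⁵ × 12.35 × 209,380,900 ≈ 28,909.8 × g
Your rotor: r = 85 mm = 8.5 cm
28,909.8 = 1.118 × 10⁻⁵ × 8.5 × N²
N² = 28,909.8 / (9.503 × 10⁻⁵) = 304,217,615
N ≈ √304,217,615 ≈ 17,441.8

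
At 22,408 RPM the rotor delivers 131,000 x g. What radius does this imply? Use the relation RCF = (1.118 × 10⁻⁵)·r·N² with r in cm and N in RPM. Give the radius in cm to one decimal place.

≈ 23.3 cm

131000 = 1.118 × 10⁻⁵ × r × (22408)²
r = 131000 / (1.118 × 10⁻⁵ × 502,118,464) = 131000 / 5613.684 ≈ 23.336 cm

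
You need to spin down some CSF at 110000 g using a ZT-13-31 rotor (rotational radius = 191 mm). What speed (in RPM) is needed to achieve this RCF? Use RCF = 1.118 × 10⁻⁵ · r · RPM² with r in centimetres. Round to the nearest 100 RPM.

r = 191 mm = 19.1 cm
RCF = 1.118 × 10⁻⁵ × r × N²
110,000 = 1.118 × 10⁻⁵ × 19.1 × N²
N² = 110,000 / (21.3538 × 10⁻⁵) = 515,130,796
N ≈ √515,130,796 ≈ 22,696.5

≈ 22700 RPM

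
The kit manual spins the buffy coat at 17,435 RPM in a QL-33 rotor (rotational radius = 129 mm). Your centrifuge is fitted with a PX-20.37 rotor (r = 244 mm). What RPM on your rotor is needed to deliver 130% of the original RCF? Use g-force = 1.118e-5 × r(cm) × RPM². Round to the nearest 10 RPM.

≈ 14450 RPM

Original rotor: r = 129 mm = 12.9 cm
RCF_original = 1.118 × 10⁻⁵ × 12.9 × (17435)² = 1.118 × 10⁻⁵ × 12.9 × 303,979,225 ≈ 43,840.5 × g
Target RCF = 1.3 × 43,840.5 ≈ 56,992.7 × g
Your rotor: r = 244 mm = 24.4 cm
56,992.7 = 1.118 × 10⁻⁵ × 24.4 × N²
N² = 56,992.7 / (27.2792 × 10⁻⁵) = 208,923,649
N ≈ √208,923,649 ≈ 14,454.2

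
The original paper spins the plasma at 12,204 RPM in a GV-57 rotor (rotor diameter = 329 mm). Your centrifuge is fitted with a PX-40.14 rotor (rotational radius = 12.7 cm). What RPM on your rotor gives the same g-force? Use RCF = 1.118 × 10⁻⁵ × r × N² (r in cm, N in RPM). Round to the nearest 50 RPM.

Original rotor: r = 329 mm / 2 = 164.5 mm = 16.45 cm
RCF_original = 1.118 × 10⁻⁵ × 16.45 × (12204)² = 1.118 × 10⁻⁵ × 16.45 × 148,937,616 ≈ 27,391.3 × g
27,391.3 = 1.118 × 10⁻⁵ × 12.7 × N²
N² = 27,391.3 / (14.1986 × 10⁻⁵) = 192,915,499
N ≈ √192,915,499 ≈ 13,889.4

≈ 13900 RPM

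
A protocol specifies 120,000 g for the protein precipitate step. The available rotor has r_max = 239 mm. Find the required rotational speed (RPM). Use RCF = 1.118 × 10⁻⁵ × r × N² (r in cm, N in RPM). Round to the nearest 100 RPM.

≈ 21200 RPM

r = 239 mm = 23.9 cm
RCF = 1.118 × 10⁻⁵ × r × N²
120,000 = 1.118 × 10⁻⁵ × 23.9 × N²
N² = 120,000 / (26.7202 × 10⁻⁵) = 449,098,435
N ≈ √449,098,435 ≈ 21,191.9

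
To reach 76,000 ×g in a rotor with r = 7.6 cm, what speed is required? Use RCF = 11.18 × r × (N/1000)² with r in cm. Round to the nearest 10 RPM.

76,000 = 11.18 × 7.6 × (N/1000)²
(N/1000)² = 76,000 / 84.968 = 894.4544
N = 1000 × √894.4544 ≈ 29,907.4

29910 RPM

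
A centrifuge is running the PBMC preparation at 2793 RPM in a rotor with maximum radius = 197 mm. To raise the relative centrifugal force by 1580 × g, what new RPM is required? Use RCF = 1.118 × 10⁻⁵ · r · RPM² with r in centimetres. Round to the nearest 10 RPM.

r = 197 mm = 19.7 cm
Current RCF = 1.118 × 10⁻⁵ × 19.7 × (2793)² = 1.118 × 10⁻⁵ × 19.7 × 7,800,849 ≈ 1,718.1 × g
Target RCF = 1,718.1 + 1,580 = 3,298.1 × g
N² = 3,298.1 / (22.0246 × 10⁻⁵) = 14,974,619
N ≈ √14,974,619 ≈ 3,869.7

≈ 3870 RPM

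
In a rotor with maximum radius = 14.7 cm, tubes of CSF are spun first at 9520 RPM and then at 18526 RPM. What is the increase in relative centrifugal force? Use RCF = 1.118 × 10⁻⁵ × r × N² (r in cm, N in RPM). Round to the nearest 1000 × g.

RCF₁ = 1.118 × 10⁻⁵ × 14.7 × (9520)² = 1.118 × 10⁻⁵ × 14.7 × 90,630,400 ≈ 14,894.7 × g
RCF₂ = 1.118 × 10⁻⁵ × 14.7 × (18526)² = 1.118 × 10⁻⁵ × 14.7 × 343,212,676 ≈ 56,405.6 × g
Increase = 56,405.6 − 14,894.7 = 41,510.9

42000 x g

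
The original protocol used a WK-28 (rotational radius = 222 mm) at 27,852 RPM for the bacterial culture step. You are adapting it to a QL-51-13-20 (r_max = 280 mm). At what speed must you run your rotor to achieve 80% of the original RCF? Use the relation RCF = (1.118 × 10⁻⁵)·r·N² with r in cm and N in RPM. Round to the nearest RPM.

Original rotor: r = 222 mm = 22.2 cm
RCF = 1.118 × 10⁻⁵ × r × N²
RCF_original = 1.118 × 10⁻⁵ × 22.2 × (27852)² = 1.118 × 10⁻⁵ × 22.2 × 775,733,904 ≈ 192,534.1 × g
Target RCF = 0.8 × 192,534.1 ≈ 154,027.3 × g
Your rotor: r = 280 mm = 28.0 cm
154,027.3 = 1.118 × 10⁻⁵ × 28 × N²
N² = 154,027.3 / (31.304 × 10⁻⁵) = 492,037,120
N ≈ √492,037,120 ≈ 22,181.9

≈ 22182 RPM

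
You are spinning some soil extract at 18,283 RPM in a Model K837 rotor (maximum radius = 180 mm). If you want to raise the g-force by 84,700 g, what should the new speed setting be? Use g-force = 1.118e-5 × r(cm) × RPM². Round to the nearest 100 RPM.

N₂ ≈ 27500 RPM

r = 180 mm = 18.0 cm
Current RCF = 1.118 × 10⁻⁵ × 18 × (18283)² = 1.118 × 10⁻⁵ × 18 × 334,268,089 ≈ 67,268.1 × g
Target RCF = 67,268.1 + 84,700 = 151,968.1 × g
N² = 151,968.1 / (20.124 × 10⁻⁵) = 755,158,517
N ≈ √755,158,517 ≈ 27,480.1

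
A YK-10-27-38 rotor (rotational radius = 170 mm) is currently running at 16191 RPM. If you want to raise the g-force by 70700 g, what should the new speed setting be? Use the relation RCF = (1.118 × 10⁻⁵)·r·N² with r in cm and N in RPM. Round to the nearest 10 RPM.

r = 170 mm = 17.0 cm
Current RCF = 1.118 × 10⁻⁵ × 17 × (16191)² = 1.118 × 10⁻⁵ × 17 × 262,148,481 ≈ 49,823.9 × g
Target RCF = 49,823.9 + 70,700 = 120,523.9 × g
N² = 120,523.9 / (19.006 × 10⁻⁵) = 634,136,062
N ≈ √634,136,062 ≈ 25,182.1

≈ 25180 RPM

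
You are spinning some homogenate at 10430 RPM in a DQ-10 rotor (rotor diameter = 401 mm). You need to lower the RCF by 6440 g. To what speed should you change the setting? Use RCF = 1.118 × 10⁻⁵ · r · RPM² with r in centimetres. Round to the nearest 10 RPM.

8950 RPM

r = 401 mm / 2 = 200.5 mm = 20.05 cm
Current RCF = 1.118 × 10⁻⁵ × 20.05 × (10430)² = 1.118 × 10⁻⁵ × 20.05 × 108,784,900 ≈ 24,385.1 × g
Target RCF = 24,385.1 − 6,440 = 17,945.1 × g
N² = 17,945.1 / (22.4159 × 10⁻⁵) = 80,055,229
N ≈ √80,055,229 ≈ 8,947.4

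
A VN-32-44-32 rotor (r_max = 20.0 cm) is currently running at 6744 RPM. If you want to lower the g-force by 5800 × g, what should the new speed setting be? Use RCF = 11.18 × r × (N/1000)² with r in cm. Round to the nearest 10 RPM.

≈ 4420 RPM

Current RCF = 11.18 × 20 × (6.744)² = 11.18 × 20 × 45.481536 ≈ 10,169.7 × g
Target RCF = 10,169.7 − 5,800 = 4,369.7 × g
(N/1000)² = 4,369.7 / 223.6 = 19.54249
N = 1000 × √19.54249 ≈ 4,420.7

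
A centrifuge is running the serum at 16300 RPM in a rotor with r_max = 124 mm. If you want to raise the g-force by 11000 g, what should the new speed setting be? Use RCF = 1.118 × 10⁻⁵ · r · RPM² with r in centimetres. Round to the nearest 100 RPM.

r = 124 mm = 12.4 cm
Current RCF = 1.118 × 10⁻⁵ × 12.4 × (16300)² = 1.118 × 10⁻⁵ × 12.4 × 265,690,000 ≈ 36,833.1 × g
Target RCF = 36,833.1 + 11,000 = 47,833.1 × g
N² = 47,833.1 / (13.8632 × 10⁻⁵) = 345,036,500
N ≈ √345,036,500 ≈ 18,575.2

18600 RPM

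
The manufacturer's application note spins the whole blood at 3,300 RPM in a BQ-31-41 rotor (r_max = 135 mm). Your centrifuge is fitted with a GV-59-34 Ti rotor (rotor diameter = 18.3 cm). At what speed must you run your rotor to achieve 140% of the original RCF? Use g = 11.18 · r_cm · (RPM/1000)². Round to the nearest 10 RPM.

≈ 4740 RPM

Original rotor: r = 135 mm = 13.5 cm
RCF_original = 11.18 × 13.5 × (3.3)² = 11.18 × 13.5 × 10.89 ≈ 1,643.6 × g
Target RCF = 1.4 × 1,643.6 ≈ 2,301 × g
Your rotor: r = 18.3 / 2 = 9.15 cm
2,301 = 11.18 × 9.15 × (N/1000)²
(N/1000)² = 2,301 / 102.297 = 22.49333
N = 1000 × √22.49333 ≈ 4,742.7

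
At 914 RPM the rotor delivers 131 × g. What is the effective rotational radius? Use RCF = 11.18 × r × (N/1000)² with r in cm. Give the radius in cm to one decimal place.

r ≈ 14.0 cm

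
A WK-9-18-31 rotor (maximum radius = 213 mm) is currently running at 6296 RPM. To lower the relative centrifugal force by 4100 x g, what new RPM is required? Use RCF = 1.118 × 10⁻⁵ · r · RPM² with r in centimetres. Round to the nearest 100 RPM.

r = 213 mm = 21.3 cm
Current RCF = 1.118 × 10⁻⁵ × 21.3 × (6296)² = 1.118 × 10⁻⁵ × 21.3 × 39,639,616 ≈ 9,439.5 × g
Target RCF = 9,439.5 − 4,100 = 5,339.5 × g
N² = 5,339.5 / (23.8134 × 10⁻⁵) = 22,422,250
N ≈ √22,422,250 ≈ 4,735.2

≈ 4700 RPM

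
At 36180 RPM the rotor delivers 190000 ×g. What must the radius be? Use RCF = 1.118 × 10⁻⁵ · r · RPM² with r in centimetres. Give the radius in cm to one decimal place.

RCF = 1.118 × 10⁻⁵ × r × N²
190000 = 1.118 × 10⁻⁵ × r × (36180)²
r = 190000 / (1.118 × 10⁻⁵ × 1,308,992,400) = 190000 / 14634.54 ≈ 12.983 cm

≈ 13.0 cm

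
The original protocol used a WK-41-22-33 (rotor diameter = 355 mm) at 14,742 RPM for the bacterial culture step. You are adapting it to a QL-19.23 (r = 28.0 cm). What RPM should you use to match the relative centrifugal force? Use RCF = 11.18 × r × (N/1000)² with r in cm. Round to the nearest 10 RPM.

≈ 11740 RPM

Original rotor: r = 355 mm / 2 = 177.5 mm = 17.75 cm
RCF_original = 11.18 × 17.75 × (14.742)² = 11.18 × 17.75 × 217.326564 ≈ 43,127.4 × g
43,127.4 = 11.18 × 28 × (N/1000)²
(N/1000)² = 43,127.4 / 313.04 = 137.7696
N = 1000 × √137.7696 ≈ 11,737.5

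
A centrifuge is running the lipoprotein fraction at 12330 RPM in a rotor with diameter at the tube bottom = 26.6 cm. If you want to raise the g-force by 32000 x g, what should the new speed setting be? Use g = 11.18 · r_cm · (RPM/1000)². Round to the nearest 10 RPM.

N₂ ≈ 19160 RPM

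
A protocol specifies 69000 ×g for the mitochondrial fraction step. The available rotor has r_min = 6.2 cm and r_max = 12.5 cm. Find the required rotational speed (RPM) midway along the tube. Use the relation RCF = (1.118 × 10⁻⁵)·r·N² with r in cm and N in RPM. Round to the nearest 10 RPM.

N ≈ 25690 RPM

r_avg = (6.2 + 12.5) / 2 = 9.35 cm
69,000 = 1.118 × 10⁻⁵ × 9.35 × N²
N² = 69,000 / (10.4533 × 10⁻⁵) = 660,078,635
N ≈ √660,078,635 ≈ 25,692.0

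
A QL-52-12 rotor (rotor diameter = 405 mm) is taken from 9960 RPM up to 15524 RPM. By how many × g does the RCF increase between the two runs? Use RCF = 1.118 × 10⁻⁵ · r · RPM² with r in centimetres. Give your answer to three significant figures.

≈ 32100 × g

r = 405 mm / 2 = 202.5 mm = 20.25 cm
RCF₁ = 1.118 × 10⁻⁵ × 20.25 × (9960)² = 1.118 × 10⁻⁵ × 20.25 × 99,201,600 ≈ 22,458.7 × g
RCF₂ = 1.118 × 10⁻⁵ × 20.25 × (15524)² = 1.118 × 10⁻⁵ × 20.25 × 240,994,576 ≈ 54,560 × g
Increase = 54,560 − 22,458.7 = 32,101.3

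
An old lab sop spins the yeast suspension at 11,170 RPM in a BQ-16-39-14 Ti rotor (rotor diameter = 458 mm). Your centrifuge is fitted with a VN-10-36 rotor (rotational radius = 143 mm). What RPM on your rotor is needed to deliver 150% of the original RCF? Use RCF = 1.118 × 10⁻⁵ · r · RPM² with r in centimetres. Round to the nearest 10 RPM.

Original rotor: r = 458 mm / 2 = 229 mm = 22.9 cm
RCF_original = 1.118 × 10⁻⁵ × 22.9 × (11170)² = 1.118 × 10⁻⁵ × 22.9 × 124,768,900 ≈ 31,943.6 × g
Target RCF = 1.5 × 31,943.6 ≈ 47,915.4 × g
Your rotor: r = 143 mm = 14.3 cm
47,915.4 = 1.118 × 10⁻⁵ × 14.3 × N²
N² = 47,915.4 / (15.9874 × 10⁻⁵) = 299,707,269
N ≈ √299,707,269 ≈ 17,312.1

17310 RPM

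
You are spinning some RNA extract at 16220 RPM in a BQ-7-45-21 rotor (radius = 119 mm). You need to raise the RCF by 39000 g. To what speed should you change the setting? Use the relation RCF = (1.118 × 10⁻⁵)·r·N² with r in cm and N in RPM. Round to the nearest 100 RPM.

≈ 23600 RPM

r = 119 mm = 11.9 cm
Current RCF = 1.118 × 10⁻⁵ × 11.9 × (16220)² = 1.118 × 10⁻⁵ × 11.9 × 263,088,400 ≈ 35,001.8 × g
Target RCF = 35,001.8 + 39,000 = 74,001.8 × g
N² = 74,001.8 / (13.3042 × 10⁻⁵) = 556,228,860
N ≈ √556,228,860 ≈ 23,584.5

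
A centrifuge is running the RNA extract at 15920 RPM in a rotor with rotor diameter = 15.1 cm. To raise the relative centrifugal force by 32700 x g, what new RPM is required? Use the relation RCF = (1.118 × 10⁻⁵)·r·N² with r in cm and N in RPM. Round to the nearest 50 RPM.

≈ 25300 RPM

r = 15.1 / 2 = 7.55 cm
Current RCF = 1.118 × 10⁻⁵ × 7.55 × (15920)² = 1.118 × 10⁻⁵ × 7.55 × 253,446,400 ≈ 21,393.2 × g
Target RCF = 21,393.2 + 32,700 = 54,093.2 × g
N² = 54,093.2 / (8.4409 × 10⁻⁵) = 640,846,355
N ≈ √640,846,355 ≈ 25,314.9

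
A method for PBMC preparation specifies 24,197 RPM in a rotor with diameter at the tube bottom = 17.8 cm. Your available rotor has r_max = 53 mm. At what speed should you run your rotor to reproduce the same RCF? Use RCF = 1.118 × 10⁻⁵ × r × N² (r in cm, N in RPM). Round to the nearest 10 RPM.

Original rotor: r = 17.8 / 2 = 8.9 cm
RCF_original = 1.118 × 10⁻⁵ × 8.9 × (24197)² = 1.118 × 10⁻⁵ × 8.9 × 585,494,809 ≈ 58,257.9 × g
Your rotor: r = 53 mm = 5.3 cm
58,257.9 = 1.118 × 10⁻⁵ × 5.3 × N²
N² = 58,257.9 / (5.9254 × 10⁻⁵) = 983,189,321
N ≈ √983,189,321 ≈ 31,355.8

≈ 31360 RPM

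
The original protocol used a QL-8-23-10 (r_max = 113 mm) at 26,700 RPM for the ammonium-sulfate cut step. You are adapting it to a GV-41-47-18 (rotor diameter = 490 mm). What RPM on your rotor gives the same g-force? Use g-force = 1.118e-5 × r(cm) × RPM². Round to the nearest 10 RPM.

18130 RPM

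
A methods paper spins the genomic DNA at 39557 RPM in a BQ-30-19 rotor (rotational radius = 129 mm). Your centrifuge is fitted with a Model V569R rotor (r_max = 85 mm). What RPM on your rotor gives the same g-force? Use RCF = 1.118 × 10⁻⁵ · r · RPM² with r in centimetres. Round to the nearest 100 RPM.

Original rotor: r = 129 mm = 12.9 cm
RCF_original = 1.118 × 10⁻⁵ × 12.9 × (39557)² = 1.118 × 10⁻⁵ × 12.9 × 1,564,756,249 ≈ 225,672.3 × g
Your rotor: r = 85 mm = 8.5 cm
225,672.3 = 1.118 × 10⁻⁵ × 8.5 × N²
N² = 225,672.3 / (9.503 × 10⁻⁵) = 2,374,747,974
N ≈ √2,374,747,974 ≈ 48,731.4

≈ 48700 RPM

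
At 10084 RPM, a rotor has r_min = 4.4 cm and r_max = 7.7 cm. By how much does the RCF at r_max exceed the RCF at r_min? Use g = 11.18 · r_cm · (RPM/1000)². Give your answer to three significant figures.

ΔRCF ≈ 3750 × g

RCF_max = 11.18 × 7.7 × (10.084)² = 11.18 × 7.7 × 101.687056 ≈ 8,753.8 × g
RCF_min = 11.18 × 4.4 × (10.084)² = 11.18 × 4.4 × 101.687056 ≈ 5,002.2 × g
ΔRCF = 8,753.8 − 5,002.2 = 3,751.6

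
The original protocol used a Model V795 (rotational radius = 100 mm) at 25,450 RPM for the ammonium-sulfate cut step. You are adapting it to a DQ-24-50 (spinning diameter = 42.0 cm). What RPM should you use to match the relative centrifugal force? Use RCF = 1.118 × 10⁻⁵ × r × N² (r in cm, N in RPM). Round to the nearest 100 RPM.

Original rotor: r = 100 mm = 10.0 cm
RCF = 1.118 × 10⁻⁵ × r × N²
RCF_original = 1.118 × 10⁻⁵ × 10 × (25450)² = 1.118 × 10⁻⁵ × 10 × 647,702,500 ≈ 72,413.1 × g
Your rotor: r = 42.0 / 2 = 21 cm
72,413.1 = 1.118 × 10⁻⁵ × 21 × N²
N² = 72,413.1 / (23.478 × 10⁻⁵) = 308,429,594
N ≈ √308,429,594 ≈ 17,562.2

≈ 17600 RPM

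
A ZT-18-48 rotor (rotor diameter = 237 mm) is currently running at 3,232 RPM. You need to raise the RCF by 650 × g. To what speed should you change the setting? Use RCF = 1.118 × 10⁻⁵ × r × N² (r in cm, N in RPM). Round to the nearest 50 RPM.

r = 237 mm / 2 = 118.5 mm = 11.85 cm
Current RCF = 1.118 × 10⁻⁵ × 11.85 × (3232)² = 1.118 × 10⁻⁵ × 11.85 × 10,445,824 ≈ 1,383.9 × g
Target RCF = 1,383.9 + 650 = 2,033.9 × g
N² = 2,033.9 / (13.2483 × 10⁻⁵) = 15,352,158
N ≈ √15,352,158 ≈ 3,918.2

≈ 3900 RPM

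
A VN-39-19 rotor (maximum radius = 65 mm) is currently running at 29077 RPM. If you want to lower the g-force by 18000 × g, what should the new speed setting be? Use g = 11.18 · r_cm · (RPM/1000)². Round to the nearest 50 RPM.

r = 65 mm = 6.5 cm
Current RCF = 11.18 × 6.5 × (29.077)² = 11.18 × 6.5 × 845.471929 ≈ 61,440.4 × g
Target RCF = 61,440.4 − 18,000 = 43,440.4 × g
(N/1000)² = 43,440.4 / 72.67 = 597.7762
N = 1000 × √597.7762 ≈ 24,449.5

N₂ ≈ 24450 RPM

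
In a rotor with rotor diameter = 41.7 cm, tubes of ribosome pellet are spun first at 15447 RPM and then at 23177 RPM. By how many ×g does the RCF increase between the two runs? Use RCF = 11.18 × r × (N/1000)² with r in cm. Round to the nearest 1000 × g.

r = 41.7 / 2 = 20.85 cm
RCF₁ = 11.18 × 20.85 × (15.447)² = 11.18 × 20.85 × 238.609809 ≈ 55,620.7 × g
RCF₂ = 11.18 × 20.85 × (23.177)² = 11.18 × 20.85 × 537.173329 ≈ 125,216.7 × g
Increase = 125,216.7 − 55,620.7 = 69,596

70000 ×g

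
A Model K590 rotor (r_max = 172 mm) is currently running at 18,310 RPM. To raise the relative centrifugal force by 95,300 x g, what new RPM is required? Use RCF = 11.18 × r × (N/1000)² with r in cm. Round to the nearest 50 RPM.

r = 172 mm = 17.2 cm
Current RCF = 11.18 × 17.2 × (18.31)² = 11.18 × 17.2 × 335.2561 ≈ 64,468.4 × g
Target RCF = 64,468.4 + 95,300 = 159,768.4 × g
(N/1000)² = 159,768.4 / 192.296 = 830.8462
N = 1000 × √830.8462 ≈ 28,824.4

≈ 28800 RPM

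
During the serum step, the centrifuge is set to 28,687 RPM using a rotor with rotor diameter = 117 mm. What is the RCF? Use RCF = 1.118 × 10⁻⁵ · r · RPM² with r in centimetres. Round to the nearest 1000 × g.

≈ 54000 ×g

r = 117 mm / 2 = 58.5 mm = 5.85 cm
RCF = 1.118 × 10⁻⁵ × 5.85 × (28687)² = 1.118 × 10⁻⁵ × 5.85 × 822,943,969 ≈ 53,823 × g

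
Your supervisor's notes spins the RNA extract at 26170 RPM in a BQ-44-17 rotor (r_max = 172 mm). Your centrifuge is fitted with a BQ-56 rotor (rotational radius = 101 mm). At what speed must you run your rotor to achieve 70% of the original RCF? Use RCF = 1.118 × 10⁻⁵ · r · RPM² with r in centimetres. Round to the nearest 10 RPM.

≈ 28570 RPM

Original rotor: r = 172 mm = 17.2 cm
RCF_original = 1.118 × 10⁻⁵ × 17.2 × (26170)² = 1.118 × 10⁻⁵ × 17.2 × 684,868,900 ≈ 131,697.5 × g
Target RCF = 0.7 × 131,697.5 ≈ 92,188.2 × g
Your rotor: r = 101 mm = 10.1 cm
92,188.2 = 1.118 × 10⁻⁵ × 10.1 × N²
N² = 92,188.2 / (11.2918 × 10⁻⁵) = 816,417,223
N ≈ √816,417,223 ≈ 28,573.0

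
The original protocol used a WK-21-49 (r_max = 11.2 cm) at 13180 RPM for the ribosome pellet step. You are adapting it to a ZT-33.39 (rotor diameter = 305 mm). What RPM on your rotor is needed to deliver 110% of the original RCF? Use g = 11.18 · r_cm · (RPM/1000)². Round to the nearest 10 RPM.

RCF_original = 11.18 × 11.2 × (13.18)² = 11.18 × 11.2 × 173.7124 ≈ 21,751.6 × g
Target RCF = 1.1 × 21,751.6 ≈ 23,926.8 × g
Your rotor: r = 305 mm / 2 = 152.5 mm = 15.25 cm
23,926.8 = 11.18 × 15.25 × (N/1000)²
(N/1000)² = 23,926.8 / 170.495 = 140.3373
N = 1000 × √140.3373 ≈ 11,846.4

11850 RPM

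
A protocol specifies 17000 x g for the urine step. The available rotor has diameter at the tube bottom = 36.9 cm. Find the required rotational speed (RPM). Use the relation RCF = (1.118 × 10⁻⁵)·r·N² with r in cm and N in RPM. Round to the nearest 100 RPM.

r = 36.9 / 2 = 18.45 cm
17,000 = 1.118 × 10⁻⁵ × 18.45 × N²
N² = 17,000 / (20.6271 × 10⁻⁵) = 82,415,851
N ≈ √82,415,851 ≈ 9,078.3

≈ 9100 RPM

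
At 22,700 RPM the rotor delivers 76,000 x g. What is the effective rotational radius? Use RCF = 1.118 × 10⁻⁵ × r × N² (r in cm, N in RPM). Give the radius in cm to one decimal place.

≈ 13.2 cm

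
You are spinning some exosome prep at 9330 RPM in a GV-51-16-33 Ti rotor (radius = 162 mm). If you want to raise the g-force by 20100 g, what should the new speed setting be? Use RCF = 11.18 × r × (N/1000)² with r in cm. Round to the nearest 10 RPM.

r = 162 mm = 16.2 cm
Current RCF = 11.18 × 16.2 × (9.33)² = 11.18 × 16.2 × 87.0489 ≈ 15,765.9 × g
Target RCF = 15,765.9 + 20,100 = 35,865.9 × g
(N/1000)² = 35,865.9 / 181.116 = 198.0272
N = 1000 × √198.0272 ≈ 14,072.2

≈ 14070 RPM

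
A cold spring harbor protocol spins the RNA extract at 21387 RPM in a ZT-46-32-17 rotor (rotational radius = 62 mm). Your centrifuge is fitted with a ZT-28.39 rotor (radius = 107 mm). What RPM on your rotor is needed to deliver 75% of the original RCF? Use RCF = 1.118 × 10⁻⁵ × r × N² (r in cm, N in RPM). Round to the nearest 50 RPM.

≈ 14100 RPM

Original rotor: r = 62 mm = 6.2 cm
RCF = 1.118 × 10⁻⁵ × r × N²
RCF_original = 1.118 × 10⁻⁵ × 6.2 × (21387)² = 1.118 × 10⁻⁵ × 6.2 × 457,403,769 ≈ 31,705.4 × g
Target RCF = 0.75 × 31,705.4 ≈ 23,779.1 × g
Your rotor: r = 107 mm = 10.7 cm
23,779.1 = 1.118 × 10⁻⁵ × 10.7 × N²
N² = 23,779.1 / (11.9626 × 10⁻⁵) = 198,778,694
N ≈ √198,778,694 ≈ 14,098.9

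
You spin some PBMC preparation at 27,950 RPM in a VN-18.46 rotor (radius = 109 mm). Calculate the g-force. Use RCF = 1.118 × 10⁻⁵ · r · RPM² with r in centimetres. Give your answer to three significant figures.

r = 109 mm = 10.9 cm
RCF = 1.118 × 10⁻⁵ × 10.9 × (27950)² = 1.118 × 10⁻⁵ × 10.9 × 781,202,500 ≈ 95,198.9 × g

≈ 95200 ×g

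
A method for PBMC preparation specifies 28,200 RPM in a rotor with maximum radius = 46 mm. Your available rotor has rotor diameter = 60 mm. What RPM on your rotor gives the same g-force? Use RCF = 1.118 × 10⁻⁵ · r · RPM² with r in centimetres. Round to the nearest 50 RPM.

Original rotor: r = 46 mm = 4.6 cm
RCF_original = 1.118 × 10⁻⁵ × 4.6 × (28200)² = 1.118 × 10⁻⁵ × 4.6 × 795,240,000 ≈ 40,897.6 × g
Your rotor: r = 60 mm / 2 = 30 mm = 3 cm
40,897.6 = 1.118 × 10⁻⁵ × 3 × N²
N² = 40,897.6 / (3.354 × 10⁻⁵) = 1,219,367,919
N ≈ √1,219,367,919 ≈ 34,919.4

34900 RPM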